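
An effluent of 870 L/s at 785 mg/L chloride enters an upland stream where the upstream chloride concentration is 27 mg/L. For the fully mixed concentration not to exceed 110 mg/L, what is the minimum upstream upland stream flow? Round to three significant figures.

7080 L/s

Set C_mix = 110: (Q·27.00 + 870.0·785.0) / (Q + 870.0) = 110
→ Q = 870.0·(785.0 − 110)/(110 − 27.00) = 7075 L/s.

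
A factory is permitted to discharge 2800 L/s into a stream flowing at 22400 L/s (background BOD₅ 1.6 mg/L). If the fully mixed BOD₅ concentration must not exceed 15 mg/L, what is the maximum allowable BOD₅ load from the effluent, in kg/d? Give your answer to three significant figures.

29600 kg/d

Mass balance at the limit: 22400·1.600 + 2800·Cₑ = 25200·15 → Cₑ = 122.2 mg/L.
2800 L/s = 2.800 m³/s. Load = 2.800 m³/s × 122.2 g/m³ × 86 400 s/d = 29560 kg/d.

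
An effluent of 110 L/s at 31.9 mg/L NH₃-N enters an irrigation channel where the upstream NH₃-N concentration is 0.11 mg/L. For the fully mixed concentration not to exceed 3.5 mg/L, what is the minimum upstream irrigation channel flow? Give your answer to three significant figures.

Set C_mix = 3.5: (Q·0.1100 + 110.0·31.90) / (Q + 110.0) = 3.5
→ Q = 110.0·(31.90 − 3.5)/(3.5 − 0.1100) = 921.5 L/s.

922 L/s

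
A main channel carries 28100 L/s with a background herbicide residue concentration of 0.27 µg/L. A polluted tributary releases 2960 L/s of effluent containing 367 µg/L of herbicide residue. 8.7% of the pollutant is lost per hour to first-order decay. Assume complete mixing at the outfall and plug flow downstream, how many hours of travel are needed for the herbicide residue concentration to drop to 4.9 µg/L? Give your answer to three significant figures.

Conservation of mass: C = (28100·0.2700 + 2960·367.0) / 31060 = 1094000/31060 = 35.22 µg/L.
8.7%/h lost → k = −ln(1 − 0.087) = 0.09102 h⁻¹.
35.22·exp(−k·t) = 4.9 → t = ln(35.22/4.9)/k = 78010 s = 21.67 h.

21.7 h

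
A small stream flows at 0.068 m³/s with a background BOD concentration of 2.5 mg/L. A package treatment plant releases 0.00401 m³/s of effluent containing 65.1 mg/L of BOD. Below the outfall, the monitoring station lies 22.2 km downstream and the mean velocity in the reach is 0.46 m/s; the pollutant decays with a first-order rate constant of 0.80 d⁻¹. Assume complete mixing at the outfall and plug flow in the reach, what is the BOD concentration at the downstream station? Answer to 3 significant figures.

3.83 mg/L

After mixing, C = (0.06800·2.500 + 0.004010·65.10) / 0.07201 = 0.4311/0.07201 = 5.986 mg/L.
Travel time t = 22.2·1000 / 0.46 = 48260 s = 13.41 h.
Decay over the reach: 5.986·exp(−kt) = 5.986·0.6396 = 3.829 mg/L.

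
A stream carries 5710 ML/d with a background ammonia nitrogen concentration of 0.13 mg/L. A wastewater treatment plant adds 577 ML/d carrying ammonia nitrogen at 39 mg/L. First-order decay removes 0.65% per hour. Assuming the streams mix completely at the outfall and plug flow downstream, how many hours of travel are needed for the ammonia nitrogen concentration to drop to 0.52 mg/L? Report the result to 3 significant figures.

Conservation of mass: C = (5710·0.1300 + 577.0·39.00) / 6287 = 23250/6287 = 3.697 mg/L.
0.65%/h lost → k = −ln(1 − 0.0065) = 0.006521 h⁻¹.
3.697·exp(−k·t) = 0.52 → t = ln(3.697/0.52)/k = 1083000 s = 300.8 h.

301 h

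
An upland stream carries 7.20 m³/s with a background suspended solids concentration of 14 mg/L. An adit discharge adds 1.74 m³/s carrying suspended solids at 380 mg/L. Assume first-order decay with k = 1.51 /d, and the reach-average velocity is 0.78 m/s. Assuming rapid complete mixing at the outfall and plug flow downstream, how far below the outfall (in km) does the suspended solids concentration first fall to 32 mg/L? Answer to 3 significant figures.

Mixed concentration C = ΣQC/ΣQ = (7.200·14.00 + 1.740·380.0) / 8.940 = 762.0/8.940 = 85.23 mg/L.
Set 85.23·exp(−k·t) = 32 → t = ln(85.23/32)/k = 56060 s = 15.57 h.
Distance = v·t = 0.78·56060 = 43720 m = 43.72 km.

43.7 km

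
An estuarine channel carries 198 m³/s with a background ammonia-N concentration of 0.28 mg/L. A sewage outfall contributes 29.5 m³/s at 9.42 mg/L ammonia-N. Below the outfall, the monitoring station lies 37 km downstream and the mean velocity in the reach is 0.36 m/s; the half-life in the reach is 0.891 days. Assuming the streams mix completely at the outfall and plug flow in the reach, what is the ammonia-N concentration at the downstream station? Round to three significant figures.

Mass balance: C = (198.0·0.2800 + 29.50·9.420) / 227.5 = 333.3/227.5 = 1.465 mg/L.
Travel time t = 37·1000 / 0.36 = 102800 s = 28.55 h.
Half-life 0.891 d → k = ln 2 / 0.891 = 0.7779 d⁻¹.
Applying C = C₀e^(−kt): 1.465 × 0.3964 = 0.5808 mg/L.

0.581 mg/L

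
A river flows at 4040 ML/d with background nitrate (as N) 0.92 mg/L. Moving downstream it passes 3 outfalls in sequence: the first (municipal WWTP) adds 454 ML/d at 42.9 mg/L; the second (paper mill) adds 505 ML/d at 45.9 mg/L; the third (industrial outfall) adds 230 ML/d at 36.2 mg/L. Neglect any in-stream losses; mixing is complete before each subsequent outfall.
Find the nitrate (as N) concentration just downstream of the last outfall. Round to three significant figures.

After outfall 1: Q = 4040 + 454.0 = 4494 ML/d; C = (4040·0.9200 + 454.0·42.90)/4494 = 5.161 mg/L.
After outfall 2: Q = 4494 + 505.0 = 4999 ML/d; C = (4494·5.161 + 505.0·45.90)/4999 = 9.276 mg/L.
After outfall 3: Q = 4999 + 230.0 = 5229 ML/d; C = (4999·9.276 + 230.0·36.20)/5229 = 10.46 mg/L.

10.5 mg/L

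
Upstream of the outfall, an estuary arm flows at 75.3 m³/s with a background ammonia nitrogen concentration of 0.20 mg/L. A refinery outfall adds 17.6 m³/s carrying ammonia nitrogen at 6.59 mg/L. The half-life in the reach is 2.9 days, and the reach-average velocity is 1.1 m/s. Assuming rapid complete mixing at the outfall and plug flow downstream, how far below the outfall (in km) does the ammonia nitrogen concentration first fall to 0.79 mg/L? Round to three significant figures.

231 km

Mixed concentration C = ΣQC/ΣQ = (75.30·0.2000 + 17.60·6.590) / 92.90 = 131.0/92.90 = 1.411 mg/L.
Half-life 2.9 d → k = ln 2 / 2.9 = 0.2390 d⁻¹.
Set 1.411·exp(−k·t) = 0.79 → t = ln(1.411/0.79)/k = 209600 s = 58.21 h.
Distance = v·t = 1.1·209600 = 230500 m = 230.5 km.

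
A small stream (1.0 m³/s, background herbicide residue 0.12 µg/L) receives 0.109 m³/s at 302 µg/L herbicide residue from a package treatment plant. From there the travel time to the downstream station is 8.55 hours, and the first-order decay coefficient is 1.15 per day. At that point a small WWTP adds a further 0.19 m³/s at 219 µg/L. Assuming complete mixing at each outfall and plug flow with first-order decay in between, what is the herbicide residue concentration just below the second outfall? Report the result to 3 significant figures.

48.9 µg/L

Mixed concentration C = ΣQC/ΣQ = (1.000·0.1200 + 0.1090·302.0) / 1.109 = 33.04/1.109 = 29.79 µg/L; combined flow 1.109 m³/s.
Decay over the reach: 29.79·exp(−kt) = 29.79·0.6639 = 19.78 µg/L.
Second outfall: C = (1.109·19.78 + 0.1900·219.0)/1.299 = 48.92 µg/L.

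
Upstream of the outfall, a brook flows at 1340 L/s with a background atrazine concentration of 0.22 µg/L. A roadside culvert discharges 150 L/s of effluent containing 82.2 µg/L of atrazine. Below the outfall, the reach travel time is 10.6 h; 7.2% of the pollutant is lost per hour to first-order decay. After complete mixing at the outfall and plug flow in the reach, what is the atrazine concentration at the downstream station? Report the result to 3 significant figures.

Flow-weighted average: C = (1340·0.2200 + 150.0·82.20) / 1490 = 12620/1490 = 8.473 µg/L.
7.2%/h lost → k = −ln(1 − 0.072) = 0.07472 h⁻¹.
Applying C = C₀e^(−kt): 8.473 × 0.4529 = 3.837 µg/L.

3.84 µg/L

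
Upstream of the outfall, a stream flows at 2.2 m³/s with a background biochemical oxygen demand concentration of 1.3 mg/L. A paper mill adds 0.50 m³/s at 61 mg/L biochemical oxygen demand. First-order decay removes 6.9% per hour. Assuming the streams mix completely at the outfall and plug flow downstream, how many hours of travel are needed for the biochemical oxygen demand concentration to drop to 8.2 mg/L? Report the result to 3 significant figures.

5.73 h

Mass balance: C = (2.200·1.300 + 0.5000·61.00) / 2.700 = 33.36/2.700 = 12.36 mg/L.
6.9%/h lost → k = −ln(1 − 0.069) = 0.07150 h⁻¹.
12.36·exp(−k·t) = 8.2 → t = ln(12.36/8.2)/k = 20640 s = 5.734 h.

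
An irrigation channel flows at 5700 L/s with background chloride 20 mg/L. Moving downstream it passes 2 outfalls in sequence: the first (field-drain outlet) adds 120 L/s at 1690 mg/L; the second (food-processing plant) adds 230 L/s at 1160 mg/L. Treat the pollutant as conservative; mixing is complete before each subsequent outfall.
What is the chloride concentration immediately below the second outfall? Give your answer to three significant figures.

Below outfall 1: Q → 5820 L/s, C = (5700·20.00 + 120.0·1690)/5820 = 54.43 mg/L.
Below outfall 2: Q → 6050 L/s, C = (5820·54.43 + 230.0·1160)/6050 = 96.46 mg/L.

96.5 mg/L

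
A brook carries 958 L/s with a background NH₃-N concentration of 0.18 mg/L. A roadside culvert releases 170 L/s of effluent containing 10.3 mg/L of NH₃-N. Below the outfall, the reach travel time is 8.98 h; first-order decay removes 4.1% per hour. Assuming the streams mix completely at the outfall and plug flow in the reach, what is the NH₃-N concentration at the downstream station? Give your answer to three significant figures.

1.17 mg/L

After mixing, C = (958.0·0.1800 + 170.0·10.30) / 1128 = 1923/1128 = 1.705 mg/L.
4.1%/h lost → k = −ln(1 − 0.041) = 0.04186 h⁻¹.
Decay over the reach: 1.705·exp(−kt) = 1.705·0.6866 = 1.171 mg/L.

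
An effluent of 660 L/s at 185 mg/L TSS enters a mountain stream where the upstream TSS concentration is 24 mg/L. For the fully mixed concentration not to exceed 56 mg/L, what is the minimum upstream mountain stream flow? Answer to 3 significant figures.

2660 L/s

Set C_mix = 56: (Q·24.00 + 660.0·185.0) / (Q + 660.0) = 56
→ Q = 660.0·(185.0 − 56)/(56 − 24.00) = 2661 L/s.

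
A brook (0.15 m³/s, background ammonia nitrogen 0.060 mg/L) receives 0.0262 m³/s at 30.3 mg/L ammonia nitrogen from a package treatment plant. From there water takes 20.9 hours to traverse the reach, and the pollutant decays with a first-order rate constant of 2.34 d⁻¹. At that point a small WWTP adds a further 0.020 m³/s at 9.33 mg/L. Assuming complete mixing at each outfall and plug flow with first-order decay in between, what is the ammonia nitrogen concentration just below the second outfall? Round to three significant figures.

Mixed concentration C = ΣQC/ΣQ = (0.1500·0.06000 + 0.02620·30.30) / 0.1762 = 0.8029/0.1762 = 4.557 mg/L; combined flow 0.1762 m³/s.
After decay, C = 4.557 × e^(−kt) = 4.557 × 0.1303 = 0.5938 mg/L.
At the second outfall, C = (0.1762·0.5938 + 0.02000·9.330) / (0.1762 + 0.02000) = 1.484 mg/L.

1.48 mg/L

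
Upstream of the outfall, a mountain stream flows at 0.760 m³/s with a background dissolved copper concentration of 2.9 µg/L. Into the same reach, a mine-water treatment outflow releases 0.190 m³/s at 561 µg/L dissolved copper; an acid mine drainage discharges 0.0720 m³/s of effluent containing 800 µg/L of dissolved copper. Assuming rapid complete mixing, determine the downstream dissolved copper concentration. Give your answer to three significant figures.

After mixing, C = (0.7600·2.900 + 0.1900·561.0 + 0.07200·800.0) / 1.022 = 166.4/1.022 = 162.8 µg/L.

163 µg/L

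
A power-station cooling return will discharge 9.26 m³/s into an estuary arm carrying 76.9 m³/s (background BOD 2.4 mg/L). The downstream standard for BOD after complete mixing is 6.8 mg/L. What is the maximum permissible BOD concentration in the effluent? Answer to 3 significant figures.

At the limit, (Qr·Cr + Qe·Cₑ)/(Qr + Qe) = 6.8:
Cₑ = (86.16·6.8 − 76.90·2.400) / 9.260 = 43.34 mg/L.

43.3 mg/L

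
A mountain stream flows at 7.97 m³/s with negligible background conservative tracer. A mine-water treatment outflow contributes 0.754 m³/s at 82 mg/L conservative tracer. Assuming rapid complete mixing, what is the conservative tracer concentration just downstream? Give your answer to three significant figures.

7.09 mg/L

Mass balance: C = (7.970·0 + 0.7540·82.00) / 8.724 = 61.83/8.724 = 7.087 mg/L.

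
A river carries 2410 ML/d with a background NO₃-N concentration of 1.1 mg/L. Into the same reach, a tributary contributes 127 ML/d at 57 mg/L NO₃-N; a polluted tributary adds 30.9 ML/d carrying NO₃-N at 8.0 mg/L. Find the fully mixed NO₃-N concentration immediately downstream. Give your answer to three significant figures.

3.95 mg/L

Flow-weighted average: C = (2410·1.100 + 127.0·57.00 + 30.90·8.000) / 2568 = 10140/2568 = 3.948 mg/L.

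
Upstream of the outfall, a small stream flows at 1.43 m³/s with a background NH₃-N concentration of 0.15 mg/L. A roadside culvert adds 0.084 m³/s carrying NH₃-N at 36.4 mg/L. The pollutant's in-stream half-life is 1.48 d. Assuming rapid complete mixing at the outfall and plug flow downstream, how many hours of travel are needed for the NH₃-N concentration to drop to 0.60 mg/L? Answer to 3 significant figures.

65.7 h

Mass balance: C = (1.430·0.1500 + 0.08400·36.40) / 1.514 = 3.272/1.514 = 2.161 mg/L.
Half-life 1.48 d → k = ln 2 / 1.48 = 0.4683 d⁻¹.
2.161·exp(−k·t) = 0.60 → t = ln(2.161/0.60)/k = 236400 s = 65.67 h.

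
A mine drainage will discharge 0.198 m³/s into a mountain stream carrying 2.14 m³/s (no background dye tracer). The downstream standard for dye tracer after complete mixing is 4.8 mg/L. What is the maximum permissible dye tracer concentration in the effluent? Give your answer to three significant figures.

At the limit, (Qr·Cr + Qe·Cₑ)/(Qr + Qe) = 4.8:
Cₑ = (2.338·4.8 − 2.140·0) / 0.1980 = 56.68 mg/L.

56.7 mg/L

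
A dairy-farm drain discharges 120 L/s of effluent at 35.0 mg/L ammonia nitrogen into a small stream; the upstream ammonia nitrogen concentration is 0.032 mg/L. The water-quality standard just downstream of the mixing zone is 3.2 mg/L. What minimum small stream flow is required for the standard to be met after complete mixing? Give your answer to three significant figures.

Set C_mix = 3.2: (Q·0.03200 + 120.0·35.00) / (Q + 120.0) = 3.2
→ Q = 120.0·(35.00 − 3.2)/(3.2 − 0.03200) = 1205 L/s.

1200 L/s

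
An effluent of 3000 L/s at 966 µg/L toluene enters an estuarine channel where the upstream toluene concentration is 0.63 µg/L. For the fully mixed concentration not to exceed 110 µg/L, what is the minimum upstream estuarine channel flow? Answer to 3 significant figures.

23500 L/s

Set C_mix = 110: (Q·0.6300 + 3000·966.0) / (Q + 3000) = 110
→ Q = 3000·(966.0 − 110)/(110 − 0.6300) = 23480 L/s.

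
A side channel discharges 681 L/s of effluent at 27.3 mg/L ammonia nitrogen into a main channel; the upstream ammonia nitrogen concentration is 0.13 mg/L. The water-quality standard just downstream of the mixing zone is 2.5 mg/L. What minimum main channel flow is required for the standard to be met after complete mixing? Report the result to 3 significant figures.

7130 L/s

Set C_mix = 2.5: (Q·0.1300 + 681.0·27.30) / (Q + 681.0) = 2.5
→ Q = 681.0·(27.30 − 2.5)/(2.5 − 0.1300) = 7126 L/s.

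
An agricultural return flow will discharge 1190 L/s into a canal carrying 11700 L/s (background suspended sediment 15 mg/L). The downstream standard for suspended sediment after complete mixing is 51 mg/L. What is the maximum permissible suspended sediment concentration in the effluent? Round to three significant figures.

At the limit, (Qr·Cr + Qe·Cₑ)/(Qr + Qe) = 51:
Cₑ = (12890·51 − 11700·15.00) / 1190 = 404.9 mg/L.

405 mg/L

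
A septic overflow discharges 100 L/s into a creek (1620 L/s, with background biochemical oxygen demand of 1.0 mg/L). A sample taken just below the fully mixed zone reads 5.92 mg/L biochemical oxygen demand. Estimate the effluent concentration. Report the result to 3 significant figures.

85.6 mg/L

Mass balance: 1620·1.000 + 100.0·Cₑ = 1720·5.920
→ Cₑ = (1720·5.920 − 1620·1.000) / 100.0 = 85.62 mg/L.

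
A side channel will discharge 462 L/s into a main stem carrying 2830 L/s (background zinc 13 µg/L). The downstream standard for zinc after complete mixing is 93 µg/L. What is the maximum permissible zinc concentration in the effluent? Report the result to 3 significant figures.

At the limit, (Qr·Cr + Qe·Cₑ)/(Qr + Qe) = 93:
Cₑ = (3292·93 − 2830·13.00) / 462.0 = 583.0 µg/L.

583 µg/L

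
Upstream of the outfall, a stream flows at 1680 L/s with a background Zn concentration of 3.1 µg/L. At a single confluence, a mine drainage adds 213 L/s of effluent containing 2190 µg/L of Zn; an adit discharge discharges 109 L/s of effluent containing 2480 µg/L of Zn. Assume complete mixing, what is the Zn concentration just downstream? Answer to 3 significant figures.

Mixed concentration C = ΣQC/ΣQ = (1680·3.100 + 213.0·2190 + 109.0·2480) / 2002 = 742000/2002 = 370.6 µg/L.

371 µg/L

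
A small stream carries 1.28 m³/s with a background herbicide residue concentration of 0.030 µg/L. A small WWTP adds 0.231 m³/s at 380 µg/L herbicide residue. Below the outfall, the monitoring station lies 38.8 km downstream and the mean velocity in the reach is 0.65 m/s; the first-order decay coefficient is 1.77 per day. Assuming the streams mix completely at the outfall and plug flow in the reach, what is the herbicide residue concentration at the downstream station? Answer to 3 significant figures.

Mixed concentration C = ΣQC/ΣQ = (1.280·0.03000 + 0.2310·380.0) / 1.511 = 87.82/1.511 = 58.12 µg/L.
Travel time t = 38.8·1000 / 0.65 = 59690 s = 16.58 h.
Applying C = C₀e^(−kt): 58.12 × 0.2944 = 17.11 µg/L.

17.1 µg/L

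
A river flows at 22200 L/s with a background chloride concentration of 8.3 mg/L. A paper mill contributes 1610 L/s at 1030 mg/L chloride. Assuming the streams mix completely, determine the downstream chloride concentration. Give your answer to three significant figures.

Mixed concentration C = ΣQC/ΣQ = (22200·8.300 + 1610·1030) / 23810 = 1843000/23810 = 77.39 mg/L.

77.4 mg/L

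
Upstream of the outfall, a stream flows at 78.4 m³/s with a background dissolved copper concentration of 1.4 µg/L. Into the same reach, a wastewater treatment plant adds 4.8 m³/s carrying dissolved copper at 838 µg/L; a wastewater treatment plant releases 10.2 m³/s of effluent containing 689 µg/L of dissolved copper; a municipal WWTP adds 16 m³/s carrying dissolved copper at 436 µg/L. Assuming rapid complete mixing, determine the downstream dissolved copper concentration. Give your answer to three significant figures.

Conservation of mass: C = (78.40·1.400 + 4.800·838.0 + 10.20·689.0 + 16.00·436.0) / 109.4 = 18140/109.4 = 165.8 µg/L.

166 µg/L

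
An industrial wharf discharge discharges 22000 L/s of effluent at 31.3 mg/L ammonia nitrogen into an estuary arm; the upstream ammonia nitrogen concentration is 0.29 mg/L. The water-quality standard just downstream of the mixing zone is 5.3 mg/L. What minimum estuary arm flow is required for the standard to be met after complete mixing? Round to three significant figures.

114000 L/s

Set C_mix = 5.3: (Q·0.2900 + 22000·31.30) / (Q + 22000) = 5.3
→ Q = 22000·(31.30 − 5.3)/(5.3 − 0.2900) = 114200 L/s.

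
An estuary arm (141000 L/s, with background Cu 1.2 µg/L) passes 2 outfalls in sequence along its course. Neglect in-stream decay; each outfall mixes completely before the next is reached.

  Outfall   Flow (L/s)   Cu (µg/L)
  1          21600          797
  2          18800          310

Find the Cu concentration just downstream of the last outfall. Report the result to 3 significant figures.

128 µg/L

Outfall 1: combined Q = 162600 L/s; C = (141000·1.200 + 21600·797.0)/162600 = 106.9 µg/L.
Outfall 2: combined Q = 181400 L/s; C = (162600·106.9 + 18800·310.0)/181400 = 128.0 µg/L.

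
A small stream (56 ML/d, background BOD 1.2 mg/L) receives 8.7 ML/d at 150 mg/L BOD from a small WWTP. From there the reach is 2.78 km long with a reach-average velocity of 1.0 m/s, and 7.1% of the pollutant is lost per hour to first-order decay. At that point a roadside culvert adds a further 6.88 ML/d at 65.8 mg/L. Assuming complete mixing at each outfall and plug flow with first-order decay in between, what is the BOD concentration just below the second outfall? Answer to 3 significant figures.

Mixed concentration C = ΣQC/ΣQ = (56.00·1.200 + 8.700·150.0) / 64.70 = 1372/64.70 = 21.21 mg/L; combined flow 64.70 ML/d.
Travel time t = 2.78·1000 / 1.0 = 2780 s = 0.7722 h.
7.1%/h lost → k = −ln(1 − 0.071) = 0.07365 h⁻¹.
First-order decay: C = 21.21·exp(−k·t) = 21.21·0.9447 = 20.04 mg/L.
Second outfall: C = (64.70·20.04 + 6.880·65.80)/71.58 = 24.43 mg/L.

24.4 mg/L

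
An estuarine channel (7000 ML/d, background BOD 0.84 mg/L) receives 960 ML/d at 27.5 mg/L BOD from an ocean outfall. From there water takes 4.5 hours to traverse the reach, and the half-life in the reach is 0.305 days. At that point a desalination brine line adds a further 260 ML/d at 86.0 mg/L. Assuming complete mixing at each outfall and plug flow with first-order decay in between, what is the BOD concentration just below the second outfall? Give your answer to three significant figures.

Flow-weighted average: C = (7000·0.8400 + 960.0·27.50) / 7960 = 32280/7960 = 4.055 mg/L; combined flow 7960 ML/d.
Half-life 0.305 d → k = ln 2 / 0.305 = 2.273 d⁻¹.
Applying C = C₀e^(−kt): 4.055 × 0.6530 = 2.648 mg/L.
At the second outfall, C = (7960·2.648 + 260.0·86.00) / (7960 + 260.0) = 5.285 mg/L.

5.28 mg/L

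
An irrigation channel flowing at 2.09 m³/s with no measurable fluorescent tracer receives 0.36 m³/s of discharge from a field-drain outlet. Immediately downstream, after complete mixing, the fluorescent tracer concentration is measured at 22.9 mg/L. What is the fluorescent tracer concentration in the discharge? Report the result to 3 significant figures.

156 mg/L

Mass balance: 2.090·0 + 0.3600·Cₑ = 2.450·22.90
→ Cₑ = (2.450·22.90 − 2.090·0) / 0.3600 = 155.8 mg/L.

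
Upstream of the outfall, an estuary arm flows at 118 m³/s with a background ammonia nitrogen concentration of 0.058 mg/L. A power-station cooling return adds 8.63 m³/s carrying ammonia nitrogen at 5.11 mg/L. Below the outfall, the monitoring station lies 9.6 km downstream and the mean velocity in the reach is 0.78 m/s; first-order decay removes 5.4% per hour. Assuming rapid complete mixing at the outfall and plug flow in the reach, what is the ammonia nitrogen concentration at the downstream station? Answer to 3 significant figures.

Flow-weighted average: C = (118.0·0.05800 + 8.630·5.110) / 126.6 = 50.94/126.6 = 0.4023 mg/L.
Travel time t = 9.6·1000 / 0.78 = 12310 s = 3.419 h.
5.4%/h lost → k = −ln(1 − 0.054) = 0.05551 h⁻¹.
Applying C = C₀e^(−kt): 0.4023 × 0.8271 = 0.3328 mg/L.

0.333 mg/L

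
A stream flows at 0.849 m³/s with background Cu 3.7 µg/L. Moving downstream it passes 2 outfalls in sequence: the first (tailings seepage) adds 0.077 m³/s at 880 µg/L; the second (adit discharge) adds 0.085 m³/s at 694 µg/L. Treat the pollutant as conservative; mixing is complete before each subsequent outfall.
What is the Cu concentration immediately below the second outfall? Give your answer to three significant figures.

128 µg/L

After outfall 1: Q = 0.8490 + 0.07700 = 0.9260 m³/s; C = (0.8490·3.700 + 0.07700·880.0)/0.9260 = 76.57 µg/L.
After outfall 2: Q = 0.9260 + 0.08500 = 1.011 m³/s; C = (0.9260·76.57 + 0.08500·694.0)/1.011 = 128.5 µg/L.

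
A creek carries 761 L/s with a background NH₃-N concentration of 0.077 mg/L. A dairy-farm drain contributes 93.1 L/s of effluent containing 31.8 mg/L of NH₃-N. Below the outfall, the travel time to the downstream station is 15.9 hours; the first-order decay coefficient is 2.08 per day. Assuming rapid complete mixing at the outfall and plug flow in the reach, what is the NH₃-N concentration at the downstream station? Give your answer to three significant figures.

Conservation of mass: C = (761.0·0.07700 + 93.10·31.80) / 854.1 = 3019/854.1 = 3.535 mg/L.
After decay, C = 3.535 × e^(−kt) = 3.535 × 0.2521 = 0.8911 mg/L.

0.891 mg/L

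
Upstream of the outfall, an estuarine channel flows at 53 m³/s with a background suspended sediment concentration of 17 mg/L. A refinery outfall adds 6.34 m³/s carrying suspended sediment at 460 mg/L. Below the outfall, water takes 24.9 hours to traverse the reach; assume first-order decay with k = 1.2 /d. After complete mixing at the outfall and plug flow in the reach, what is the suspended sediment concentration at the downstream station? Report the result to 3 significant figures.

18.5 mg/L

Mixed concentration C = ΣQC/ΣQ = (53.00·17.00 + 6.340·460.0) / 59.34 = 3817/59.34 = 64.33 mg/L.
Decay over the reach: 64.33·exp(−kt) = 64.33·0.2879 = 18.52 mg/L.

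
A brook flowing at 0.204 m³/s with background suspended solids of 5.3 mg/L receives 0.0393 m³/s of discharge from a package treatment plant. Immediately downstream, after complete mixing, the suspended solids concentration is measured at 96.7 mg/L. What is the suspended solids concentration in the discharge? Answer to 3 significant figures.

Mass balance: 0.2040·5.300 + 0.03930·Cₑ = 0.2433·96.70
→ Cₑ = (0.2433·96.70 − 0.2040·5.300) / 0.03930 = 571.1 mg/L.

571 mg/L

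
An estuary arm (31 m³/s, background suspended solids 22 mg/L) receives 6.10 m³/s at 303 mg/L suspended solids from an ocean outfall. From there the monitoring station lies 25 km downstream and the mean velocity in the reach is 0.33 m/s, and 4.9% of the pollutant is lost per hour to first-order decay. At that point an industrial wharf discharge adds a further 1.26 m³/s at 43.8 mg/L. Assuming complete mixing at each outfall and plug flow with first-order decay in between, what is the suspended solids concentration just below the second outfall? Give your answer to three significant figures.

24.4 mg/L

After mixing, C = (31.00·22.00 + 6.100·303.0) / 37.10 = 2530/37.10 = 68.20 mg/L; combined flow 37.10 m³/s.
Travel time t = 25·1000 / 0.33 = 75760 s = 21.04 h.
4.9%/h lost → k = −ln(1 − 0.049) = 0.05024 h⁻¹.
Applying C = C₀e^(−kt): 68.20 × 0.3474 = 23.69 mg/L.
At the second outfall, C = (37.10·23.69 + 1.260·43.80) / (37.10 + 1.260) = 24.35 mg/L.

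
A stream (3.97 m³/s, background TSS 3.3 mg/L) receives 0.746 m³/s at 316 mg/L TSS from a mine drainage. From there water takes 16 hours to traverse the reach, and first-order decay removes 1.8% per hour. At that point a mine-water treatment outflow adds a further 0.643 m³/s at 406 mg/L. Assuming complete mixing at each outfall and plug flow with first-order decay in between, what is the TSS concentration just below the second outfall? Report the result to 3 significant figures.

Conservation of mass: C = (3.970·3.300 + 0.7460·316.0) / 4.716 = 248.8/4.716 = 52.76 mg/L; combined flow 4.716 m³/s.
1.8%/h lost → k = −ln(1 − 0.018) = 0.01816 h⁻¹.
Decay over the reach: 52.76·exp(−kt) = 52.76·0.7478 = 39.46 mg/L.
Second outfall: C = (4.716·39.46 + 0.6430·406.0)/5.359 = 83.44 mg/L.

83.4 mg/L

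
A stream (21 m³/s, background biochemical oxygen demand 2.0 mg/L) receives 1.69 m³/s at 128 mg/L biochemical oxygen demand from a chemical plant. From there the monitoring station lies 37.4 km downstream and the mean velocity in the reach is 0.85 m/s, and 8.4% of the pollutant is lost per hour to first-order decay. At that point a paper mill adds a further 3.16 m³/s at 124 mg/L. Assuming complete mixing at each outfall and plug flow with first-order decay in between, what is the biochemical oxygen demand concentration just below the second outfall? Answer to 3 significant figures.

18.6 mg/L

Flow-weighted average: C = (21.00·2.000 + 1.690·128.0) / 22.69 = 258.3/22.69 = 11.38 mg/L; combined flow 22.69 m³/s.
Travel time t = 37.4·1000 / 0.85 = 44000 s = 12.22 h.
8.4%/h lost → k = −ln(1 − 0.084) = 0.08774 h⁻¹.
Decay over the reach: 11.38·exp(−kt) = 11.38·0.3422 = 3.896 mg/L.
Second outfall: C = (22.69·3.896 + 3.160·124.0)/25.85 = 18.58 mg/L.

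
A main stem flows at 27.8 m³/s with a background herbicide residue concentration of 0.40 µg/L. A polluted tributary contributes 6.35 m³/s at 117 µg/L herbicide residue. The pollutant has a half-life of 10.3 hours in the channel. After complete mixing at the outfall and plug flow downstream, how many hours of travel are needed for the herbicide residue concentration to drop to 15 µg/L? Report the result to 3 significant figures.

Mixed concentration C = ΣQC/ΣQ = (27.80·0.4000 + 6.350·117.0) / 34.15 = 754.1/34.15 = 22.08 µg/L.
Half-life 10.3 h → k = ln 2 / 10.3 = 0.06730 h⁻¹ = 1.615 d⁻¹.
22.08·exp(−k·t) = 15 → t = ln(22.08/15)/k = 20690 s = 5.746 h.

5.75 h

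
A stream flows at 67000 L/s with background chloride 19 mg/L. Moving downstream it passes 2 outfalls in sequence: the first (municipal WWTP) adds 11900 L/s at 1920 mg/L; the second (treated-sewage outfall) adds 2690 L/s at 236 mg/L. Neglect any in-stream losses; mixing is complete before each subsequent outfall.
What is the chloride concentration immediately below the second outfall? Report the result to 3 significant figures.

After outfall 1: Q = 67000 + 11900 = 78900 L/s; C = (67000·19.00 + 11900·1920)/78900 = 305.7 mg/L.
After outfall 2: Q = 78900 + 2690 = 81590 L/s; C = (78900·305.7 + 2690·236.0)/81590 = 303.4 mg/L.

303 mg/L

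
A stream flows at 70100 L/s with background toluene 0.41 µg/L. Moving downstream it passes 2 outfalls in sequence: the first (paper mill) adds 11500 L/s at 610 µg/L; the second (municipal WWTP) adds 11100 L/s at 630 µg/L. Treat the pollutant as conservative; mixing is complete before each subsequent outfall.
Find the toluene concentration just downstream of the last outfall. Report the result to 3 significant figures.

151 µg/L

Outfall 1: combined Q = 81600 L/s; C = (70100·0.4100 + 11500·610.0)/81600 = 86.32 µg/L.
Outfall 2: combined Q = 92700 L/s; C = (81600·86.32 + 11100·630.0)/92700 = 151.4 µg/L.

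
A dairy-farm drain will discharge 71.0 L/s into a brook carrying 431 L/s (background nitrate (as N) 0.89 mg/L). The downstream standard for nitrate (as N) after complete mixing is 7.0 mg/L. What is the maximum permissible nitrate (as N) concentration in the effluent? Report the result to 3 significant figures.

At the limit, (Qr·Cr + Qe·Cₑ)/(Qr + Qe) = 7.0:
Cₑ = (502.0·7.0 − 431.0·0.8900) / 71.00 = 44.09 mg/L.

44.1 mg/L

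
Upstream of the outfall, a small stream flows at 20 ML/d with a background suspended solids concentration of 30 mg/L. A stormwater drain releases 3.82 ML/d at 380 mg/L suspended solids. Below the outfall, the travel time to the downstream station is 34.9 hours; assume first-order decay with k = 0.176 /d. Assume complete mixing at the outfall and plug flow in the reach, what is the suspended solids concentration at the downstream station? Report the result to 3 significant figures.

66.7 mg/L

Conservation of mass: C = (20.00·30.00 + 3.820·380.0) / 23.82 = 2052/23.82 = 86.13 mg/L.
After decay, C = 86.13 × e^(−kt) = 86.13 × 0.7742 = 66.68 mg/L.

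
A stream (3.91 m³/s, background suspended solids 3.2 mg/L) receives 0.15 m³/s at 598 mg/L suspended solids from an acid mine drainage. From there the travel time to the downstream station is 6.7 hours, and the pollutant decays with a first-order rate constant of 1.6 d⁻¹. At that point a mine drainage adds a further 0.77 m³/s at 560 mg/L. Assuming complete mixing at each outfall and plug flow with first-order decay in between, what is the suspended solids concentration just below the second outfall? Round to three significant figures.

Flow-weighted average: C = (3.910·3.200 + 0.1500·598.0) / 4.060 = 102.2/4.060 = 25.18 mg/L; combined flow 4.060 m³/s.
After decay, C = 25.18 × e^(−kt) = 25.18 × 0.6398 = 16.11 mg/L.
At the second outfall, C = (4.060·16.11 + 0.7700·560.0) / (4.060 + 0.7700) = 102.8 mg/L.

103 mg/L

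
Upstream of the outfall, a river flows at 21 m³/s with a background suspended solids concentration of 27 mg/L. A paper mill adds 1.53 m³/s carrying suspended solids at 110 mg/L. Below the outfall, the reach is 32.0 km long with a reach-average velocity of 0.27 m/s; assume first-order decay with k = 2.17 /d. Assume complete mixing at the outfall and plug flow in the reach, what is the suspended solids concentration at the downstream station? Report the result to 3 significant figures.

1.66 mg/L

After mixing, C = (21.00·27.00 + 1.530·110.0) / 22.53 = 735.3/22.53 = 32.64 mg/L.
Travel time t = 32.0·1000 / 0.27 = 118500 s = 32.92 h.
First-order decay: C = 32.64·exp(−k·t) = 32.64·0.05096 = 1.663 mg/L.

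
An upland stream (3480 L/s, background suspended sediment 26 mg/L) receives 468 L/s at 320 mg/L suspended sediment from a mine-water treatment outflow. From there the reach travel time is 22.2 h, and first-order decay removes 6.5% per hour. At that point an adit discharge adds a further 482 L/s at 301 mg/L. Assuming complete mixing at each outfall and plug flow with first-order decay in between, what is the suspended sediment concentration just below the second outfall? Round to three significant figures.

After mixing, C = (3480·26.00 + 468.0·320.0) / 3948 = 240200/3948 = 60.85 mg/L; combined flow 3948 L/s.
6.5%/h lost → k = −ln(1 − 0.065) = 0.06721 h⁻¹.
Applying C = C₀e^(−kt): 60.85 × 0.2249 = 13.69 mg/L.
Second outfall: C = (3948·13.69 + 482.0·301.0)/4430 = 44.95 mg/L.

44.9 mg/L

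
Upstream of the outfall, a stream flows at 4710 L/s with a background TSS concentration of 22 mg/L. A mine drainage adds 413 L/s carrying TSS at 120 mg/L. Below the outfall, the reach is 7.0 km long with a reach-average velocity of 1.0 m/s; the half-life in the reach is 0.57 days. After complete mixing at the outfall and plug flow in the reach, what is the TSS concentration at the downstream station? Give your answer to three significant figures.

27.1 mg/L

Mass balance: C = (4710·22.00 + 413.0·120.0) / 5123 = 153200/5123 = 29.90 mg/L.
Travel time t = 7.0·1000 / 1.0 = 7000 s = 1.944 h.
Half-life 0.57 d → k = ln 2 / 0.57 = 1.216 d⁻¹.
First-order decay: C = 29.90·exp(−k·t) = 29.90·0.9062 = 27.10 mg/L.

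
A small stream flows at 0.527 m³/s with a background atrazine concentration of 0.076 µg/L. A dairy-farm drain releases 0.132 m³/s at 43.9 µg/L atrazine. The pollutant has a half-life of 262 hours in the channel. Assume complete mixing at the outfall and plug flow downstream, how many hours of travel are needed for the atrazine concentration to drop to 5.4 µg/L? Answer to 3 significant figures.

187 h

After mixing, C = (0.5270·0.07600 + 0.1320·43.90) / 0.6590 = 5.835/0.6590 = 8.854 µg/L.
Half-life 262 h → k = ln 2 / 262 = 0.002646 h⁻¹ = 0.06349 d⁻¹.
8.854·exp(−k·t) = 5.4 → t = ln(8.854/5.4)/k = 672900 s = 186.9 h.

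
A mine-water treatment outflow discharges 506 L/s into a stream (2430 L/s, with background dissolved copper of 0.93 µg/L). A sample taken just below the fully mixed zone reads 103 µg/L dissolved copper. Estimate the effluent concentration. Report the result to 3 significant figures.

Mass balance: 2430·0.9300 + 506.0·Cₑ = 2936·103.0
→ Cₑ = (2936·103.0 − 2430·0.9300) / 506.0 = 593.2 µg/L.

593 µg/L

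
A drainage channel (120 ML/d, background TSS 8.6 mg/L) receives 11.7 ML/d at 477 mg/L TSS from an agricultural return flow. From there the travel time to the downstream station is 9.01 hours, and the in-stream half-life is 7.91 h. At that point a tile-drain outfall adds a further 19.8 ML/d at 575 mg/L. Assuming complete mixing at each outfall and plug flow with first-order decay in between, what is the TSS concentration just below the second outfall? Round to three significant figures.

95.0 mg/L

After mixing, C = (120.0·8.600 + 11.70·477.0) / 131.7 = 6613/131.7 = 50.21 mg/L; combined flow 131.7 ML/d.
Half-life 7.91 h → k = ln 2 / 7.91 = 0.08763 h⁻¹ = 2.103 d⁻¹.
Applying C = C₀e^(−kt): 50.21 × 0.4541 = 22.80 mg/L.
At the second outfall, C = (131.7·22.80 + 19.80·575.0) / (131.7 + 19.80) = 94.97 mg/L.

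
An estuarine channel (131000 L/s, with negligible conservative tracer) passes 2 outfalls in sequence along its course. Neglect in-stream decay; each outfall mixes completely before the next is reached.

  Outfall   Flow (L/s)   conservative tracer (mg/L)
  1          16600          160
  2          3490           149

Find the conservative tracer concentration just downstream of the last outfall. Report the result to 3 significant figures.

21.0 mg/L

After outfall 1: Q = 131000 + 16600 = 147600 L/s; C = (131000·0 + 16600·160.0)/147600 = 17.99 mg/L.
After outfall 2: Q = 147600 + 3490 = 151100 L/s; C = (147600·17.99 + 3490·149.0)/151100 = 21.02 mg/L.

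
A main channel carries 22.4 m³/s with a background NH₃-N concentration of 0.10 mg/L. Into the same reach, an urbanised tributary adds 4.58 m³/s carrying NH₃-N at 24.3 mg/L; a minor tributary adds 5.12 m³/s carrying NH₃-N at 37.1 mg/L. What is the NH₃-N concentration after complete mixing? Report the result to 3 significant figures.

Mass balance: C = (22.40·0.1000 + 4.580·24.30 + 5.120·37.10) / 32.10 = 303.5/32.10 = 9.454 mg/L.

9.45 mg/L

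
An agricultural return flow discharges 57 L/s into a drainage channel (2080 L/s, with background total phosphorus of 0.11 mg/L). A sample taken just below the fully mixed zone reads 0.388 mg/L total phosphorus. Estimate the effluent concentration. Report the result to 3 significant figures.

Mass balance: 2080·0.1100 + 57.00·Cₑ = 2137·0.3880
→ Cₑ = (2137·0.3880 − 2080·0.1100) / 57.00 = 10.53 mg/L.

10.5 mg/L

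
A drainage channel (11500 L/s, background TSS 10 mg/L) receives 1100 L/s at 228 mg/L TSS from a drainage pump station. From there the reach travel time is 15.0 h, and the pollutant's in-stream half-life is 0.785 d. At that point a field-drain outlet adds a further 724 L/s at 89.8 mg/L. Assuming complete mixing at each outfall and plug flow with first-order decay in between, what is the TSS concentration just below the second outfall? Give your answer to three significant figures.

Mixed concentration C = ΣQC/ΣQ = (11500·10.00 + 1100·228.0) / 12600 = 365800/12600 = 29.03 mg/L; combined flow 12600 L/s.
Half-life 0.785 d → k = ln 2 / 0.785 = 0.8830 d⁻¹.
After decay, C = 29.03 × e^(−kt) = 29.03 × 0.5759 = 16.72 mg/L.
At the second outfall, C = (12600·16.72 + 724.0·89.80) / (12600 + 724.0) = 20.69 mg/L.

20.7 mg/L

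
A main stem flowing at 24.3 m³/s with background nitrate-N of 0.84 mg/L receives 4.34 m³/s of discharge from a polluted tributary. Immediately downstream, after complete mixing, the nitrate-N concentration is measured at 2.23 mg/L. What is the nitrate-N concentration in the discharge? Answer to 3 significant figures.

Mass balance: 24.30·0.8400 + 4.340·Cₑ = 28.64·2.230
→ Cₑ = (28.64·2.230 − 24.30·0.8400) / 4.340 = 10.01 mg/L.

10.0 mg/L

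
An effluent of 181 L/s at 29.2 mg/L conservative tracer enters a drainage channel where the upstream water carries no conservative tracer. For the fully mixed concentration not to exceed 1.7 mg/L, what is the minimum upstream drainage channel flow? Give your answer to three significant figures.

2930 L/s

Set C_mix = 1.7: (Q·0 + 181.0·29.20) / (Q + 181.0) = 1.7
→ Q = 181.0·(29.20 − 1.7)/(1.7 − 0) = 2928 L/s.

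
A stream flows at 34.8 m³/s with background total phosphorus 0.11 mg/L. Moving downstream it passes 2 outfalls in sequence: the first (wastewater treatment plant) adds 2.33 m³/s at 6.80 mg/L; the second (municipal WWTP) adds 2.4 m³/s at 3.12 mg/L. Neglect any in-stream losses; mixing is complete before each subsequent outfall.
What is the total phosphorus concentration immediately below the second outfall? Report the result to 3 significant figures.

0.687 mg/L

Below outfall 1: Q → 37.13 m³/s, C = (34.80·0.1100 + 2.330·6.800)/37.13 = 0.5298 mg/L.
Below outfall 2: Q → 39.53 m³/s, C = (37.13·0.5298 + 2.400·3.120)/39.53 = 0.6871 mg/L.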